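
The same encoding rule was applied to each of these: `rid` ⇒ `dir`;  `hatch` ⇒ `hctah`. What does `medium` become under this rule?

muidem

The word is simply reversed.
Applying it to medium: reverse → muidem.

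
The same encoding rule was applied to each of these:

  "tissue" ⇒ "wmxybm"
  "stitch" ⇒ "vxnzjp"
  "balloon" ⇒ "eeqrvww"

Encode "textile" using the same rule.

wiczptn

Each letter shifts forward by (position + 3), i.e. 3, 4, 5, … — the shift grows by one for each successive letter.
Applying it to textile: t+3=w, e+4=i, x+5=c, t+6=z, i+7=p, l+8=t, e+9=n.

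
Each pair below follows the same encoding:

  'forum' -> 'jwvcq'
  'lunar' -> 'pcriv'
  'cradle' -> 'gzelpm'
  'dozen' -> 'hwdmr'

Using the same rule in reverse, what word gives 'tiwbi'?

Shifts by position in forum: pos 0: f→j (+4), pos 1: o→w (+8), pos 2: r→v (+4), pos 3: u→c (+8) — repeating every 2. A repeating key of period 2 is used — shifts +4, +8 over and over.
Reversing it on tiwbi: t−4=p, i−8=a, w−4=s, b−8=t, i−4=e.

paste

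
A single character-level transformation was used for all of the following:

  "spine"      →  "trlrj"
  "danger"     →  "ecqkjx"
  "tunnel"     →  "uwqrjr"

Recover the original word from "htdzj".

grave

In spine: s→t is +1, p→r is +2, i→l is +3, n→r is +4 — the shift increases by 1 each position. Each letter shifts forward by (position + 1), i.e. 1, 2, 3, … — the shift grows by one for each successive letter.
Undoing it on htdzj: h−1=g, t−2=r, d−3=a, z−4=v, j−5=e.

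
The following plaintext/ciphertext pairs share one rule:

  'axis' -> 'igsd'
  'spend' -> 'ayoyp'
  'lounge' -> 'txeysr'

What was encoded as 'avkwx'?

In axis: a→i is +8, x→g is +9, i→s is +10, s→d is +11 — the shift increases by 1 each position. Letter i (0-indexed) is shifted by i+8, so successive shifts are 8, 9, 10, ….
Reversing it on avkwx: a−8=s, v−9=m, k−10=a, w−11=l, x−12=l.

small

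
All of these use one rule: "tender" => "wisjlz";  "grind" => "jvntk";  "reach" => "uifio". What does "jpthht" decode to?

Each letter shifts forward by (position + 3), i.e. 3, 4, 5, … — the shift grows by one for each successive letter.
Undoing it on jpthht: j−3=g, p−4=l, t−5=o, h−6=b, h−7=a, t−8=l.

global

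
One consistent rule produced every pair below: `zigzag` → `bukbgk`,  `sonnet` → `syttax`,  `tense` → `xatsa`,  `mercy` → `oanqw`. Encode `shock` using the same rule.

spyqe

Treating letters as 0–25, the rule is x ↦ 5x + 6 (mod 26).
On shock: s(18)→5·18+6≡18=s; h(7)→5·7+6≡15=p; o(14)→5·14+6≡24=y; c(2)→5·2+6≡16=q; k(10)→5·10+6≡4=e (all mod 26).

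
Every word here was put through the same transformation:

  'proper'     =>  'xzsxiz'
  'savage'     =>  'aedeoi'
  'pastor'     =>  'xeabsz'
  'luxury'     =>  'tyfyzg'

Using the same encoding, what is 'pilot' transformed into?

The shift depends on letter class: consonant p→x is +8, but vowel o→s is +4. Two shifts are in play — +4 for a/e/i/o/u, +8 for every other letter.
On pilot: p(cons)+8=x, i(vowel)+4=m, l(cons)+8=t, o(vowel)+4=s, t(cons)+8=b.

xmtsb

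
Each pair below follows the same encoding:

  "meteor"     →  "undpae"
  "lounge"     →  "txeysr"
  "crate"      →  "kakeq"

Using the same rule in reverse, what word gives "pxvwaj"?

hollow

The shift increases by 1 at each position, starting from +8: 8, 9, 10, ….
Undoing it on pxvwaj: p−8=h, x−9=o, v−10=l, w−11=l, a−12=o, j−13=w.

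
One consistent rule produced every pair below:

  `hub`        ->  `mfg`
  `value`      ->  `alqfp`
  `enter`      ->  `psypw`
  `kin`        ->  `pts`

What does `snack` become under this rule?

The shift depends on letter class: consonant h→m is +5, but vowel u→f is +11. Two shifts are in play — +11 for a/e/i/o/u, +5 for every other letter.
Applying it to snack: s(cons)+5=x, n(cons)+5=s, a(vowel)+11=l, c(cons)+5=h, k(cons)+5=p.

xslhp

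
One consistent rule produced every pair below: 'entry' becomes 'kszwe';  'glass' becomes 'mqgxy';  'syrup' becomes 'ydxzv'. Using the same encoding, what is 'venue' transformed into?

Shifts by position in entry: pos 0: e→k (+6), pos 1: n→s (+5), pos 2: t→z (+6), pos 3: r→w (+5) — repeating every 2. A repeating key of period 2 is used — shifts +6, +5 over and over.
For venue: v+6=b, e+5=j, n+6=t, u+5=z, e+6=k.

bjtzk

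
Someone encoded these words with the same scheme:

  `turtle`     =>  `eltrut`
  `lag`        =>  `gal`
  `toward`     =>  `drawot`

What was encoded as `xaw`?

The output letters match the input read backwards: turtle reversed is eltrut. The word is simply reversed.
Decoding xaw: then reverse → wax.

wax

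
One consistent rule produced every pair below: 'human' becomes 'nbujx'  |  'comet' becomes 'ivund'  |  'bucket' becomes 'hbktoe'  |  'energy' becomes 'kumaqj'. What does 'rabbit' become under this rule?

In human: h→n is +6, u→b is +7, m→u is +8, a→j is +9 — the shift increases by 1 each position. Letter i (0-indexed) is shifted by i+6, so successive shifts are 6, 7, 8, ….
Applying it to rabbit: r+6=x, a+7=h, b+8=j, b+9=k, i+10=s, t+11=e.

xhjkse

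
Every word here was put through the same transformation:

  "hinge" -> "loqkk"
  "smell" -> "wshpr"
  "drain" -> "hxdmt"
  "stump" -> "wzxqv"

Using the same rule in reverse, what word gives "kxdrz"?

grant

Shifts by position in hinge: pos 0: h→l (+4), pos 1: i→o (+6), pos 2: n→q (+3), pos 3: g→k (+4), pos 4: e→k (+6) — repeating every 3. It's a Vigenère-style cipher with numeric key [4,6,3]: position i shifts by key[i mod 3].
Reversing it on kxdrz: k−4=g, x−6=r, d−3=a, r−4=n, z−6=t.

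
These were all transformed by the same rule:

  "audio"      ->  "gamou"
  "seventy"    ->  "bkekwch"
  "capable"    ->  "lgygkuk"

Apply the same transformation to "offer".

uooka

The shift depends on letter class: consonant d→m is +9, but vowel a→g is +6. Two shifts are in play — +6 for a/e/i/o/u, +9 for every other letter.
Applying it to offer: o(vowel)+6=u, f(cons)+9=o, f(cons)+9=o, e(vowel)+6=k, r(cons)+9=a.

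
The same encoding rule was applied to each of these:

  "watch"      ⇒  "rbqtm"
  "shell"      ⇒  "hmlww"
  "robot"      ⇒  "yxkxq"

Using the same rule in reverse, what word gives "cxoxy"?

w(22)→r(17) and a(0)→b(1) fit y≡9x+1 (mod 26); the inverse of 9 mod 26 is 3. Treating letters as 0–25, the rule is x ↦ 9x + 1 (mod 26).
Undoing it on cxoxy: c(2)→3·(2−1)≡3=d; x(23)→3·(23−1)≡14=o; o(14)→3·(14−1)≡13=n; x(23)→3·(23−1)≡14=o; y(24)→3·(24−1)≡17=r (all mod 26).

donor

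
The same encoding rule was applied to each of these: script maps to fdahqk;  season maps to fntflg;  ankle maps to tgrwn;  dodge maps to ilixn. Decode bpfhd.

music

s(18)→f(5) and c(2)→d(3) fit y≡5x+19 (mod 26); the inverse of 5 mod 26 is 21. Each letter's alphabet position (a=0..z=25) is mapped through 5·x+19 mod 26 — an affine cipher.
Undoing it on bpfhd: b(1)→21·(1−19)≡12=m; p(15)→21·(15−19)≡20=u; f(5)→21·(5−19)≡18=s; h(7)→21·(7−19)≡8=i; d(3)→21·(3−19)≡2=c (all mod 26).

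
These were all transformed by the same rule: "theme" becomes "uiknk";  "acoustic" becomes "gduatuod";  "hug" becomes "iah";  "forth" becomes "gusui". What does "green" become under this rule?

The shift depends on letter class: consonant t→u is +1, but vowel e→k is +6. The rule splits by letter class: vowels +6, consonants +1.
For green: g(cons)+1=h, r(cons)+1=s, e(vowel)+6=k, e(vowel)+6=k, n(cons)+1=o.

hskko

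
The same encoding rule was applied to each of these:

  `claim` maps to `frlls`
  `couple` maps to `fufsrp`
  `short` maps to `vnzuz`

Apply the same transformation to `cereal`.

Shifts by position in claim: pos 0: c→f (+3), pos 1: l→r (+6), pos 2: a→l (+11), pos 3: i→l (+3), pos 4: m→s (+6) — repeating every 3. The shifts repeat in a cycle of length 3: positions 0,1,… shift by +3, +6, +11, then the pattern repeats.
For cereal: c+3=f, e+6=k, r+11=c, e+3=h, a+6=g, l+11=w.

fkchgw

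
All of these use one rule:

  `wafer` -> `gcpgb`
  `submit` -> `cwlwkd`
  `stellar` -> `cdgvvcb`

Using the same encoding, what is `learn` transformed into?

The shift depends on letter class: consonant w→g is +10, but vowel a→c is +2. The rule splits by letter class: vowels +2, consonants +10.
For learn: l(cons)+10=v, e(vowel)+2=g, a(vowel)+2=c, r(cons)+10=b, n(cons)+10=x.

vgcbx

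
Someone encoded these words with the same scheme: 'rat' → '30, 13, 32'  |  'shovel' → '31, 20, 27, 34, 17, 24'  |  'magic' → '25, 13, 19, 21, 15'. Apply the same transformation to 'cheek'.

r is letter #18 and maps to 30: an offset of 12. Each letter is replaced by its alphabet position (a=1..z=26) + 12.
On cheek: c=3→15, h=8→20, e=5→17, e=5→17, k=11→23.

15, 20, 17, 17, 23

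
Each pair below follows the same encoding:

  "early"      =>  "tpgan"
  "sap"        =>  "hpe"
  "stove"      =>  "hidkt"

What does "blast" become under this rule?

Compare letters: e→t is +15, a→p is +15, r→g is +15 — a constant shift. Each letter is shifted forward by 15 in the alphabet (a Caesar shift of +15).
On blast: b+15=q, l+15=a, a+15=p, s+15=h, t+15=i.

qaphi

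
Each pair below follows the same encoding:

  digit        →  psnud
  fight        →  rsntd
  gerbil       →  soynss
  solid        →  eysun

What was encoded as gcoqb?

usher

Shifts by position in digit: pos 0: d→p (+12), pos 1: i→s (+10), pos 2: g→n (+7), pos 3: i→u (+12), pos 4: t→d (+10) — repeating every 3. A repeating key of period 3 is used — shifts +12, +10, +7 over and over.
Decoding gcoqb: g−12=u, c−10=s, o−7=h, q−12=e, b−10=r.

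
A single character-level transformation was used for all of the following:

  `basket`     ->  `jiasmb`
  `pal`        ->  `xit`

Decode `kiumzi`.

camera

Every letter moves 8 places later in the alphabet, wrapping around z→a.
Undoing it on kiumzi: k−8=c, i−8=a, u−8=m, m−8=e, z−8=r, i−8=a.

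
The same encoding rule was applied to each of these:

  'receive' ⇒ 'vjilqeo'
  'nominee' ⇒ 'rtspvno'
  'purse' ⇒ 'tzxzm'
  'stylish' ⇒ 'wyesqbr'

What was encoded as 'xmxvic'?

throat

The shift increases by 1 at each position, starting from +4: 4, 5, 6, ….
Decoding xmxvic: x−4=t, m−5=h, x−6=r, v−7=o, i−8=a, c−9=t.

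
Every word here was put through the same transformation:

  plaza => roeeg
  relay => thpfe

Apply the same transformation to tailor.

The shift increases by 1 at each position, starting from +2: 2, 3, 4, ….
On tailor: t+2=v, a+3=d, i+4=m, l+5=q, o+6=u, r+7=y.

vdmquy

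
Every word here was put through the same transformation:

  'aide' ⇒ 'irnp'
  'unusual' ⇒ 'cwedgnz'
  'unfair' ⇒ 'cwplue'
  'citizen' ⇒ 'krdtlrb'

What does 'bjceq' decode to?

In aide: a→i is +8, i→r is +9, d→n is +10, e→p is +11 — the shift increases by 1 each position. The shift increases by 1 at each position, starting from +8: 8, 9, 10, ….
Undoing it on bjceq: b−8=t, j−9=a, c−10=s, e−11=t, q−12=e.

taste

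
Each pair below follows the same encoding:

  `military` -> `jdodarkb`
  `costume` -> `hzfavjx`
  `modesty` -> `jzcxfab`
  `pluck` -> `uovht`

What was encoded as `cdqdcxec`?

dividend

Treating letters as 0–25, the rule is x ↦ 21x + 17 (mod 26).
Reversing it on cdqdcxec: c(2)→5·(2−17)≡3=d; d(3)→5·(3−17)≡8=i; q(16)→5·(16−17)≡21=v; d(3)→5·(3−17)≡8=i; c(2)→5·(2−17)≡3=d; x(23)→5·(23−17)≡4=e; e(4)→5·(4−17)≡13=n; c(2)→5·(2−17)≡3=d (all mod 26).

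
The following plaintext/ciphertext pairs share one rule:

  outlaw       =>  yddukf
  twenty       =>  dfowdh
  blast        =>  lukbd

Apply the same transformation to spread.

cybnkm

Shifts by position in outlaw: pos 0: o→y (+10), pos 1: u→d (+9), pos 2: t→d (+10), pos 3: l→u (+9) — repeating every 2. It's a Vigenère-style cipher with numeric key [10,9]: position i shifts by key[i mod 2].
On spread: s+10=c, p+9=y, r+10=b, e+9=n, a+10=k, d+9=m.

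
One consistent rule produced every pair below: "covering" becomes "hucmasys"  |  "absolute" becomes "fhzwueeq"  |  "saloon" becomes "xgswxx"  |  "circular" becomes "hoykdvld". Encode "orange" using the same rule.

txhvpo

Letter i (0-indexed) is shifted by i+5, so successive shifts are 5, 6, 7, ….
Applying it to orange: o+5=t, r+6=x, a+7=h, n+8=v, g+9=p, e+10=o.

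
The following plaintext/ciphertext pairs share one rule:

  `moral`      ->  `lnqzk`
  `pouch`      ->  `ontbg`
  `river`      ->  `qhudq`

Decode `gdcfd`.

hedge

Compare letters: m→l is +25, o→n is +25, r→q is +25 — a constant shift. Each letter is shifted forward by 25 in the alphabet (a Caesar shift of +25).
Undoing it on gdcfd: g−25=h, d−25=e, c−25=d, f−25=g, d−25=e.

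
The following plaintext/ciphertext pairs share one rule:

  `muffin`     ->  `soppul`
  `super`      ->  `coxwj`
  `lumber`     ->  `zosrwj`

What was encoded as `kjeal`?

This is an affine cipher: with a=0,…,z=25, each position x becomes (19x+24) mod 26.
Undoing it on kjeal: k(10)→11·(10−24)≡2=c; j(9)→11·(9−24)≡17=r; e(4)→11·(4−24)≡14=o; a(0)→11·(0−24)≡22=w; l(11)→11·(11−24)≡13=n (all mod 26).

crown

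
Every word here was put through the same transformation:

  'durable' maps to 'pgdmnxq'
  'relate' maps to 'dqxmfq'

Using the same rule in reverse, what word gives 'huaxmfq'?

violate

This is a Caesar cipher with shift 12.
Reversing it on huaxmfq: h−12=v, u−12=i, a−12=o, x−12=l, m−12=a, f−12=t, q−12=e.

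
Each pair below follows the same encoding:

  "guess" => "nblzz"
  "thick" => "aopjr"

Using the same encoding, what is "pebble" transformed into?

wliisl

Compare letters: g→n is +7, u→b is +7, e→l is +7 — a constant shift. This is a Caesar cipher with shift 7.
For pebble: p+7=w, e+7=l, b+7=i, b+7=i, l+7=s, e+7=l.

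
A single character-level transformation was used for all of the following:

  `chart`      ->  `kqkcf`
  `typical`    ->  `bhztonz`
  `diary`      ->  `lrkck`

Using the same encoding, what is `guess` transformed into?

odode

In chart: c→k is +8, h→q is +9, a→k is +10, r→c is +11 — the shift increases by 1 each position. Each letter shifts forward by (position + 8), i.e. 8, 9, 10, … — the shift grows by one for each successive letter.
On guess: g+8=o, u+9=d, e+10=o, s+11=d, s+12=e.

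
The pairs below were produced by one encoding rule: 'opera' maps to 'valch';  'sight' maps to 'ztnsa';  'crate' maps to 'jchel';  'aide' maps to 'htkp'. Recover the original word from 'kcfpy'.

Shifts by position in opera: pos 0: o→v (+7), pos 1: p→a (+11), pos 2: e→l (+7), pos 3: r→c (+11) — repeating every 2. The shifts repeat in a cycle of length 2: positions 0,1,… shift by +7, +11, then the pattern repeats.
Undoing it on kcfpy: k−7=d, c−11=r, f−7=y, p−11=e, y−7=r.

dryer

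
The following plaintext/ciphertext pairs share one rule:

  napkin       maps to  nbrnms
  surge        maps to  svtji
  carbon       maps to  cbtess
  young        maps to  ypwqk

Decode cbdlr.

Each letter shifts forward by its position index (0, 1, 2, …) — the shift grows by one for each successive letter.
Decoding cbdlr: c−0=c, b−1=a, d−2=b, l−3=i, r−4=n.

cabin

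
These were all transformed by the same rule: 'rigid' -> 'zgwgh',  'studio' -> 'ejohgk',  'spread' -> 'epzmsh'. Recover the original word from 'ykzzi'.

worry

r(17)→z(25) and i(8)→g(6) fit y≡5x+18 (mod 26); the inverse of 5 mod 26 is 21. Treating letters as 0–25, the rule is x ↦ 5x + 18 (mod 26).
Undoing it on ykzzi: y(24)→21·(24−18)≡22=w; k(10)→21·(10−18)≡14=o; z(25)→21·(25−18)≡17=r; z(25)→21·(25−18)≡17=r; i(8)→21·(8−18)≡24=y (all mod 26).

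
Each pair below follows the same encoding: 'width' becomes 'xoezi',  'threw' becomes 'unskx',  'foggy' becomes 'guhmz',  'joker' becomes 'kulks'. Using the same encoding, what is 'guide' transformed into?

hajjf

Shifts by position in width: pos 0: w→x (+1), pos 1: i→o (+6), pos 2: d→e (+1), pos 3: t→z (+6) — repeating every 2. The shifts repeat in a cycle of length 2: positions 0,1,… shift by +1, +6, then the pattern repeats.
On guide: g+1=h, u+6=a, i+1=j, d+6=j, e+1=f.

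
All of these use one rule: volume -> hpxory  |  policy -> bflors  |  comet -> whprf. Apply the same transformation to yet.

whb

Two steps: reverse the string, then apply a Caesar shift of +3.
On yet: reverse → tey; then shift: t+3=w, e+3=h, y+3=b.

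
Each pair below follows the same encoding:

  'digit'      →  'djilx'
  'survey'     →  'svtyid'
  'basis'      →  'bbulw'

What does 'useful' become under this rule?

In digit: d→d is +0, i→j is +1, g→i is +2, i→l is +3 — the shift increases by 1 each position. Each letter shifts forward by its position index (0, 1, 2, …) — the shift grows by one for each successive letter.
On useful: u+0=u, s+1=t, e+2=g, f+3=i, u+4=y, l+5=q.

utgiyq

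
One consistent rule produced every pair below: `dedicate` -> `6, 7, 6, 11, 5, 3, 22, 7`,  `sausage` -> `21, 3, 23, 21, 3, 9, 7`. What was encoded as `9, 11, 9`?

The number is (letter's place in the alphabet, a=1) + 2.
Undoing it on 9, 11, 9: 9→(9−2)÷1=7=g, 11→(11−2)÷1=9=i, 9→(9−2)÷1=7=g.

gig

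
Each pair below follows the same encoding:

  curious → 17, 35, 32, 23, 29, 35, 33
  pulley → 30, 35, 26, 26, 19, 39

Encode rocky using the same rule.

32, 29, 17, 25, 39

The number is (letter's place in the alphabet, a=1) + 14.
On rocky: r=18→32, o=15→29, c=3→17, k=11→25, y=25→39.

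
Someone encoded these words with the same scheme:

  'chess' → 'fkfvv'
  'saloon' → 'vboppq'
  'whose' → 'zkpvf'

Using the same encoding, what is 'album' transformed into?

boevp

The shift depends on letter class: consonant c→f is +3, but vowel e→f is +1. The rule splits by letter class: vowels +1, consonants +3.
For album: a(vowel)+1=b, l(cons)+3=o, b(cons)+3=e, u(vowel)+1=v, m(cons)+3=p.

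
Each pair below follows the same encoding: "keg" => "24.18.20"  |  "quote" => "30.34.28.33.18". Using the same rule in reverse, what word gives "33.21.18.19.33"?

Letters become their 1-based position plus 13 (so a→14, b→15, …).
Reversing it on 33.21.18.19.33: 33→(33−13)÷1=20=t, 21→(21−13)÷1=8=h, 18→(18−13)÷1=5=e, 19→(19−13)÷1=6=f, 33→(33−13)÷1=20=t.

theft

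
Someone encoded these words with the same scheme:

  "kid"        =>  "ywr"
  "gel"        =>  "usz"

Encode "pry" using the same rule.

dfm

Compare letters: k→y is +14, i→w is +14, d→r is +14 — a constant shift. This is a Caesar cipher with shift 14.
Applying it to pry: p+14=d, r+14=f, y+14=m.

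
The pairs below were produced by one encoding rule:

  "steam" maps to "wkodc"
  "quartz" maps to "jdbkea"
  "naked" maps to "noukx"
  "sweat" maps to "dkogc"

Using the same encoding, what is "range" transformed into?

The word is reversed, then every letter is shifted forward by 10.
On range: reverse → egnar; then shift: e+10=o, g+10=q, n+10=x, a+10=k, r+10=b.

oqxkb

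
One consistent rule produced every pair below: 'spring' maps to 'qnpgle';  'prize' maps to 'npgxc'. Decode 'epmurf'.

Each letter is shifted forward by 24 in the alphabet (a Caesar shift of +24).
Undoing it on epmurf: e−24=g, p−24=r, m−24=o, u−24=w, r−24=t, f−24=h.

growth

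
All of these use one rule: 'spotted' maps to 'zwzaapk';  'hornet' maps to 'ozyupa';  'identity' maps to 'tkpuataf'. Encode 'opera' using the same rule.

zwpyl

The shift depends on letter class: consonant s→z is +7, but vowel o→z is +11. The rule splits by letter class: vowels +11, consonants +7.
For opera: o(vowel)+11=z, p(cons)+7=w, e(vowel)+11=p, r(cons)+7=y, a(vowel)+11=l.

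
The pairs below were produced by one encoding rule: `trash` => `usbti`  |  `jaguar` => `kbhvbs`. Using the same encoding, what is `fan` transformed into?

Each letter is shifted forward by 1 in the alphabet (a Caesar shift of +1).
On fan: f+1=g, a+1=b, n+1=o.

gbo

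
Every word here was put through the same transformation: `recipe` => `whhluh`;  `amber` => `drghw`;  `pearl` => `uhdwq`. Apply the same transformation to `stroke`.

The rule splits by letter class: vowels +3, consonants +5.
Applying it to stroke: s(cons)+5=x, t(cons)+5=y, r(cons)+5=w, o(vowel)+3=r, k(cons)+5=p, e(vowel)+3=h.

xywrph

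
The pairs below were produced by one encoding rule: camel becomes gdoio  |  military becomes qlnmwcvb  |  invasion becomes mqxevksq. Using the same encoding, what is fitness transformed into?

jlvrhuw

A repeating key of period 3 is used — shifts +4, +3, +2 over and over.
On fitness: f+4=j, i+3=l, t+2=v, n+4=r, e+3=h, s+2=u, s+4=w.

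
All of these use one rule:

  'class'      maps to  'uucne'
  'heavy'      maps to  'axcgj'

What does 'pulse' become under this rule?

The output letters match the input read backwards, each shifted +2: class reversed is ssalc. Two steps: reverse the string, then apply a Caesar shift of +2.
For pulse: reverse → eslup; then shift: e+2=g, s+2=u, l+2=n, u+2=w, p+2=r.

gunwr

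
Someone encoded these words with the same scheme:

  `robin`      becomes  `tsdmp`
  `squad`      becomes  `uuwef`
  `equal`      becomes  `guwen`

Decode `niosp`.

lemon

Shifts by position in robin: pos 0: r→t (+2), pos 1: o→s (+4), pos 2: b→d (+2), pos 3: i→m (+4) — repeating every 2. The shifts repeat in a cycle of length 2: positions 0,1,… shift by +2, +4, then the pattern repeats.
Reversing it on niosp: n−2=l, i−4=e, o−2=m, s−4=o, p−2=n.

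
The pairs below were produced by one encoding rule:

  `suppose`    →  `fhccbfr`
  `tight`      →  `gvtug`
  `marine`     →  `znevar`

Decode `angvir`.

native

Compare letters: s→f is +13, u→h is +13, p→c is +13 — a constant shift. Every letter moves 13 places later in the alphabet, wrapping around z→a.
Decoding angvir: a−13=n, n−13=a, g−13=t, v−13=i, i−13=v, r−13=e.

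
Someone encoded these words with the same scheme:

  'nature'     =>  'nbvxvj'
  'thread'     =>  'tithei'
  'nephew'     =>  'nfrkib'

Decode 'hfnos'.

In nature: n→n is +0, a→b is +1, t→v is +2, u→x is +3 — the shift increases by 1 each position. The shift increases by 1 at each position, starting from +0: 0, 1, 2, ….
Undoing it on hfnos: h−0=h, f−1=e, n−2=l, o−3=l, s−4=o.

hello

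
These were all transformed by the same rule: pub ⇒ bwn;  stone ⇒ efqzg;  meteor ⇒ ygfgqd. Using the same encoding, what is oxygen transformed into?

qjksgz

The shift depends on letter class: consonant p→b is +12, but vowel u→w is +2. Two shifts are in play — +2 for a/e/i/o/u, +12 for every other letter.
For oxygen: o(vowel)+2=q, x(cons)+12=j, y(cons)+12=k, g(cons)+12=s, e(vowel)+2=g, n(cons)+12=z.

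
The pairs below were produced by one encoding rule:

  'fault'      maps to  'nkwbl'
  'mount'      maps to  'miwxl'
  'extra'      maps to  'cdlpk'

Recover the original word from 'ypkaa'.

grass

f(5)→n(13) and a(0)→k(10) fit y≡11x+10 (mod 26); the inverse of 11 mod 26 is 19. Each letter's alphabet position (a=0..z=25) is mapped through 11·x+10 mod 26 — an affine cipher.
Undoing it on ypkaa: y(24)→19·(24−10)≡6=g; p(15)→19·(15−10)≡17=r; k(10)→19·(10−10)≡0=a; a(0)→19·(0−10)≡18=s; a(0)→19·(0−10)≡18=s (all mod 26).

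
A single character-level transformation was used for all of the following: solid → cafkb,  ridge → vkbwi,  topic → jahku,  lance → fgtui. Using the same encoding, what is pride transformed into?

This is an affine cipher: with a=0,…,z=25, each position x becomes (7x+6) mod 26.
For pride: p(15)→7·15+6≡7=h; r(17)→7·17+6≡21=v; i(8)→7·8+6≡10=k; d(3)→7·3+6≡1=b; e(4)→7·4+6≡8=i (all mod 26).

hvkbi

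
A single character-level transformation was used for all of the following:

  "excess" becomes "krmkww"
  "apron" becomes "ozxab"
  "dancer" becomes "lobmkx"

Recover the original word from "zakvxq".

e(4)→k(10) and x(23)→r(17) fit y≡25x+14 (mod 26); the inverse of 25 mod 26 is 25. Treating letters as 0–25, the rule is x ↦ 25x + 14 (mod 26).
Undoing it on zakvxq: z(25)→25·(25−14)≡15=p; a(0)→25·(0−14)≡14=o; k(10)→25·(10−14)≡4=e; v(21)→25·(21−14)≡19=t; x(23)→25·(23−14)≡17=r; q(16)→25·(16−14)≡24=y (all mod 26).

poetry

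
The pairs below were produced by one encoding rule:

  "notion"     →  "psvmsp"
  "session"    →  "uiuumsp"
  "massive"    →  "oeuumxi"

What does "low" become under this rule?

The shift depends on letter class: consonant n→p is +2, but vowel o→s is +4. Vowels shift forward by 4 and consonants shift forward by 2.
For low: l(cons)+2=n, o(vowel)+4=s, w(cons)+2=y.

nsy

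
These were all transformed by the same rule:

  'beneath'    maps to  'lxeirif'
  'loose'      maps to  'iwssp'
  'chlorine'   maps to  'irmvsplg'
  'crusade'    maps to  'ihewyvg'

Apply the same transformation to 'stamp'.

The output letters match the input read backwards, each shifted +4: beneath reversed is htaeneb. Two steps: reverse the string, then apply a Caesar shift of +4.
On stamp: reverse → pmats; then shift: p+4=t, m+4=q, a+4=e, t+4=x, s+4=w.

tqexw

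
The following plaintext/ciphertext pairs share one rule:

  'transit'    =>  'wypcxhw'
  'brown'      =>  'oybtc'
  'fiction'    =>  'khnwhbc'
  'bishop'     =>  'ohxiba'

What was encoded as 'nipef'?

t(19)→w(22) and r(17)→y(24) fit y≡25x+15 (mod 26); the inverse of 25 mod 26 is 25. Treating letters as 0–25, the rule is x ↦ 25x + 15 (mod 26).
Reversing it on nipef: n(13)→25·(13−15)≡2=c; i(8)→25·(8−15)≡7=h; p(15)→25·(15−15)≡0=a; e(4)→25·(4−15)≡11=l; f(5)→25·(5−15)≡10=k (all mod 26).

chalk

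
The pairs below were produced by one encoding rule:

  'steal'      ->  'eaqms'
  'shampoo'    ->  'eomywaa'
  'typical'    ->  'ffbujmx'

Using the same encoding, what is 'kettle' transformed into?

A repeating key of period 3 is used — shifts +12, +7, +12 over and over.
Applying it to kettle: k+12=w, e+7=l, t+12=f, t+12=f, l+7=s, e+12=q.

wlffsq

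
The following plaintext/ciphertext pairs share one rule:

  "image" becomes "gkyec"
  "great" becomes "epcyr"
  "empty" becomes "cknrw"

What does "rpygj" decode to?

It's a constant shift of +24 (ROT24).
Decoding rpygj: r−24=t, p−24=r, y−24=a, g−24=i, j−24=l.

trail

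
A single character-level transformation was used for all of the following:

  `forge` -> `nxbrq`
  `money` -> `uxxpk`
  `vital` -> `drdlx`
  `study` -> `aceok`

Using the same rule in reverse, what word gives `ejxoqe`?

wander

Each letter shifts forward by (position + 8), i.e. 8, 9, 10, … — the shift grows by one for each successive letter.
Decoding ejxoqe: e−8=w, j−9=a, x−10=n, o−11=d, q−12=e, e−13=r.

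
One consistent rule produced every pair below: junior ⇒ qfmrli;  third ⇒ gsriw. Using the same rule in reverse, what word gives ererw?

Each pair mirrors across the alphabet (j↔q, u↔f, n↔m): positions sum to 25. Each letter is replaced by its mirror in the alphabet: a↔z, b↔y, c↔x, and so on (the Atbash cipher).
Decoding ererw: e↔v, r↔i, e↔v, r↔i, w↔d.

vivid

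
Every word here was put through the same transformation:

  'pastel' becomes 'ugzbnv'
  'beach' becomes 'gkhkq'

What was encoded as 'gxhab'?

brass

In pastel: p→u is +5, a→g is +6, s→z is +7, t→b is +8 — the shift increases by 1 each position. Each letter shifts forward by (position + 5), i.e. 5, 6, 7, … — the shift grows by one for each successive letter.
Reversing it on gxhab: g−5=b, x−6=r, h−7=a, a−8=s, b−9=s.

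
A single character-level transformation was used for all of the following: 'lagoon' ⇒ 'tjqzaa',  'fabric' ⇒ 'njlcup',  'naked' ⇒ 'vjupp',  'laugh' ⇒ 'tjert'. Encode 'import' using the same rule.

qvzzdg

In lagoon: l→t is +8, a→j is +9, g→q is +10, o→z is +11 — the shift increases by 1 each position. The shift increases by 1 at each position, starting from +8: 8, 9, 10, ….
For import: i+8=q, m+9=v, p+10=z, o+11=z, r+12=d, t+13=g.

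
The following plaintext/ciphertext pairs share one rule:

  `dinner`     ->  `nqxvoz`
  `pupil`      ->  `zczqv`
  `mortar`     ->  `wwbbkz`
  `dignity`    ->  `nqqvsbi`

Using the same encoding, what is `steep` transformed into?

It's a Vigenère-style cipher with numeric key [10,8]: position i shifts by key[i mod 2].
Applying it to steep: s+10=c, t+8=b, e+10=o, e+8=m, p+10=z.

cbomz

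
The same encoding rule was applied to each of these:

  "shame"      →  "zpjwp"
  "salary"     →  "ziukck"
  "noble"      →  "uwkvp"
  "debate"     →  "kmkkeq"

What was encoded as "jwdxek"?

Each letter shifts forward by (position + 7), i.e. 7, 8, 9, … — the shift grows by one for each successive letter.
Undoing it on jwdxek: j−7=c, w−8=o, d−9=u, x−10=n, e−11=t, k−12=y.

county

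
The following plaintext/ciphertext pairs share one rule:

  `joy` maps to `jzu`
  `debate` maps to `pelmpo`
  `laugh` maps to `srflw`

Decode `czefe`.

The output letters match the input read backwards, each shifted +11: joy reversed is yoj. Two steps: reverse the string, then apply a Caesar shift of +11.
Reversing it on czefe: shift back: c−11=r, z−11=o, e−11=t, f−11=u, e−11=t → rotut; then reverse → tutor.

tutor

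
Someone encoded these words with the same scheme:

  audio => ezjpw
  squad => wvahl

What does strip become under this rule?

wyxpx

Each letter shifts forward by (position + 4), i.e. 4, 5, 6, … — the shift grows by one for each successive letter.
Applying it to strip: s+4=w, t+5=y, r+6=x, i+7=p, p+8=x.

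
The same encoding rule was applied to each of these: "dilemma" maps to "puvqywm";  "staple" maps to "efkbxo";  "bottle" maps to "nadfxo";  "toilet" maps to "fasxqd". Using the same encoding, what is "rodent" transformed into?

danqzd

Shifts by position in dilemma: pos 0: d→p (+12), pos 1: i→u (+12), pos 2: l→v (+10), pos 3: e→q (+12), pos 4: m→y (+12), pos 5: m→w (+10) — repeating every 3. The shifts repeat in a cycle of length 3: positions 0,1,… shift by +12, +12, +10, then the pattern repeats.
Applying it to rodent: r+12=d, o+12=a, d+10=n, e+12=q, n+12=z, t+10=d.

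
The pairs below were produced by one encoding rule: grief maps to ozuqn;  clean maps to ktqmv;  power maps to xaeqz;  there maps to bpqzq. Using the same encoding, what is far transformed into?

The shift depends on letter class: consonant g→o is +8, but vowel i→u is +12. Vowels shift forward by 12 and consonants shift forward by 8.
Applying it to far: f(cons)+8=n, a(vowel)+12=m, r(cons)+8=z.

nmz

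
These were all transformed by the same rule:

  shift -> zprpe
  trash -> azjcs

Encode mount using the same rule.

In shift: s→z is +7, h→p is +8, i→r is +9, f→p is +10 — the shift increases by 1 each position. The shift increases by 1 at each position, starting from +7: 7, 8, 9, ….
For mount: m+7=t, o+8=w, u+9=d, n+10=x, t+11=e.

twdxe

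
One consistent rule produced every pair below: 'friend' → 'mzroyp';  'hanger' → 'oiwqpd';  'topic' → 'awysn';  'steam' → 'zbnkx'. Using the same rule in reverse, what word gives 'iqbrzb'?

bishop

Letter i (0-indexed) is shifted by i+7, so successive shifts are 7, 8, 9, ….
Decoding iqbrzb: i−7=b, q−8=i, b−9=s, r−10=h, z−11=o, b−12=p.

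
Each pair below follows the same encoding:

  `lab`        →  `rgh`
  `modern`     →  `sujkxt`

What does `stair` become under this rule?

yzgox

Compare letters: l→r is +6, a→g is +6, b→h is +6 — a constant shift. Each letter is shifted forward by 6 in the alphabet (a Caesar shift of +6).
For stair: s+6=y, t+6=z, a+6=g, i+6=o, r+6=x.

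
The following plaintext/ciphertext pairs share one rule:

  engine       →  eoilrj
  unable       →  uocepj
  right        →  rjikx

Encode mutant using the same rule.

In engine: e→e is +0, n→o is +1, g→i is +2, i→l is +3 — the shift increases by 1 each position. The shift increases by 1 at each position, starting from +0: 0, 1, 2, ….
For mutant: m+0=m, u+1=v, t+2=v, a+3=d, n+4=r, t+5=y.

mvvdry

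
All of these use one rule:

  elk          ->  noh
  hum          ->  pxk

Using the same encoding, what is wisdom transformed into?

prgvlz

Two steps: reverse the string, then apply a Caesar shift of +3.
Applying it to wisdom: reverse → modsiw; then shift: m+3=p, o+3=r, d+3=g, s+3=v, i+3=l, w+3=z.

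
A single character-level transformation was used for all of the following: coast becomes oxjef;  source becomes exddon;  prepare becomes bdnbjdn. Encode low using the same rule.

xxi

Vowels shift forward by 9 and consonants shift forward by 12.
On low: l(cons)+12=x, o(vowel)+9=x, w(cons)+12=i.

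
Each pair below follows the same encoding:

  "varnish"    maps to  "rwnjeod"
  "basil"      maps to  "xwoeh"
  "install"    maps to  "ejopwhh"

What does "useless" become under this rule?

qoahaoo

Compare letters: v→r is +22, a→w is +22, r→n is +22 — a constant shift. It's a constant shift of +22 (ROT22).
Applying it to useless: u+22=q, s+22=o, e+22=a, l+22=h, e+22=a, s+22=o, s+22=o.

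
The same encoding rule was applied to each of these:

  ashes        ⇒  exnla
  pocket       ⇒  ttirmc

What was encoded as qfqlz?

Each letter shifts forward by (position + 4), i.e. 4, 5, 6, … — the shift grows by one for each successive letter.
Decoding qfqlz: q−4=m, f−5=a, q−6=k, l−7=e, z−8=r.

maker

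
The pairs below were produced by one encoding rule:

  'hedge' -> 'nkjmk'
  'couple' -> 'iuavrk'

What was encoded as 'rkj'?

led

It's a constant shift of +6 (ROT6).
Undoing it on rkj: r−6=l, k−6=e, j−6=d.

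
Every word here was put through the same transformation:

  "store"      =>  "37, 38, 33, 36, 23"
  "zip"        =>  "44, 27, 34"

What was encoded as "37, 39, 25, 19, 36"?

s is letter #19 and maps to 37: an offset of 18. Letters become their 1-based position plus 18 (so a→19, b→20, …).
Decoding 37, 39, 25, 19, 36: 37→(37−18)÷1=19=s, 39→(39−18)÷1=21=u, 25→(25−18)÷1=7=g, 19→(19−18)÷1=1=a, 36→(36−18)÷1=18=r.

sugar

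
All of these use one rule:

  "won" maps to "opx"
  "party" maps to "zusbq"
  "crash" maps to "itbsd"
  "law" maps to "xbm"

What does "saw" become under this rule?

xbt

Two steps: reverse the string, then apply a Caesar shift of +1.
On saw: reverse → was; then shift: w+1=x, a+1=b, s+1=t.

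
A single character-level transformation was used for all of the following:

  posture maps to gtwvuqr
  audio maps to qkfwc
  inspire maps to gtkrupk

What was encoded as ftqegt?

The output letters match the input read backwards, each shifted +2: posture reversed is erutsop. Two steps: reverse the string, then apply a Caesar shift of +2.
Undoing it on ftqegt: shift back: f−2=d, t−2=r, q−2=o, e−2=c, g−2=e, t−2=r → drocer; then reverse → record.

record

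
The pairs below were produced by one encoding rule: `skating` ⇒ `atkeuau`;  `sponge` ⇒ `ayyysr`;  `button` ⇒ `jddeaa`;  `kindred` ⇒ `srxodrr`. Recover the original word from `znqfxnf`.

regular

In skating: s→a is +8, k→t is +9, a→k is +10, t→e is +11 — the shift increases by 1 each position. Each letter shifts forward by (position + 8), i.e. 8, 9, 10, … — the shift grows by one for each successive letter.
Reversing it on znqfxnf: z−8=r, n−9=e, q−10=g, f−11=u, x−12=l, n−13=a, f−14=r.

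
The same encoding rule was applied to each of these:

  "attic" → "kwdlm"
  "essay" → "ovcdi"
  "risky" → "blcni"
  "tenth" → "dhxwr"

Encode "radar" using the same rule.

bdndb

A repeating key of period 2 is used — shifts +10, +3 over and over.
For radar: r+10=b, a+3=d, d+10=n, a+3=d, r+10=b.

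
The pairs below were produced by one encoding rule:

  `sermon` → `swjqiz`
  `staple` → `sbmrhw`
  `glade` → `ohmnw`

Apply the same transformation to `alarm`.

s(18)→s(18) and e(4)→w(22) fit y≡9x+12 (mod 26); the inverse of 9 mod 26 is 3. This is an affine cipher: with a=0,…,z=25, each position x becomes (9x+12) mod 26.
On alarm: a(0)→9·0+12≡12=m; l(11)→9·11+12≡7=h; a(0)→9·0+12≡12=m; r(17)→9·17+12≡9=j; m(12)→9·12+12≡16=q (all mod 26).

mhmjq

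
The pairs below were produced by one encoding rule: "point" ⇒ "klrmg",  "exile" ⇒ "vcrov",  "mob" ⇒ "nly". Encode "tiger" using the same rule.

grtvi

Each letter is replaced by its mirror in the alphabet: a↔z, b↔y, c↔x, and so on (the Atbash cipher).
Applying it to tiger: t↔g, i↔r, g↔t, e↔v, r↔i.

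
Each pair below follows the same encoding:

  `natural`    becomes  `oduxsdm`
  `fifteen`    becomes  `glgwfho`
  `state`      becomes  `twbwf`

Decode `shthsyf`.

reserve

Shifts by position in natural: pos 0: n→o (+1), pos 1: a→d (+3), pos 2: t→u (+1), pos 3: u→x (+3) — repeating every 2. It's a Vigenère-style cipher with numeric key [1,3]: position i shifts by key[i mod 2].
Reversing it on shthsyf: s−1=r, h−3=e, t−1=s, h−3=e, s−1=r, y−3=v, f−1=e.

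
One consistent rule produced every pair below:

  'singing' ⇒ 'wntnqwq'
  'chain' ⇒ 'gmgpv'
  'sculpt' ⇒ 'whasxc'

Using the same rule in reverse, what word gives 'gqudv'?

clown

Each letter shifts forward by (position + 4), i.e. 4, 5, 6, … — the shift grows by one for each successive letter.
Undoing it on gqudv: g−4=c, q−5=l, u−6=o, d−7=w, v−8=n.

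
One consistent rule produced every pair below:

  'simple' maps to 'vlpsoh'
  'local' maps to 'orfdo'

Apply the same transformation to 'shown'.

Each letter is shifted forward by 3 in the alphabet (a Caesar shift of +3).
For shown: s+3=v, h+3=k, o+3=r, w+3=z, n+3=q.

vkrzq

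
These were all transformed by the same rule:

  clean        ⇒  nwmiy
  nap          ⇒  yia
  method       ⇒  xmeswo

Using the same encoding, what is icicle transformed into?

The shift depends on letter class: consonant c→n is +11, but vowel e→m is +8. Vowels shift forward by 8 and consonants shift forward by 11.
Applying it to icicle: i(vowel)+8=q, c(cons)+11=n, i(vowel)+8=q, c(cons)+11=n, l(cons)+11=w, e(vowel)+8=m.

qnqnwm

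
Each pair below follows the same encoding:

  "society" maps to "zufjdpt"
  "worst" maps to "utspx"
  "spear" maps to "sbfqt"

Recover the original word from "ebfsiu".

thread

Read the word backwards and shift each letter +1.
Decoding ebfsiu: shift back: e−1=d, b−1=a, f−1=e, s−1=r, i−1=h, u−1=t → daerht; then reverse → thread.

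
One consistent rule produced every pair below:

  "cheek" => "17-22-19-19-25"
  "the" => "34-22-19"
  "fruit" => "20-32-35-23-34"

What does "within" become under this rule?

c is letter #3 and maps to 17: an offset of 14. Letters become their 1-based position plus 14 (so a→15, b→16, …).
For within: w=23→37, i=9→23, t=20→34, h=8→22, i=9→23, n=14→28.

37-23-34-22-23-28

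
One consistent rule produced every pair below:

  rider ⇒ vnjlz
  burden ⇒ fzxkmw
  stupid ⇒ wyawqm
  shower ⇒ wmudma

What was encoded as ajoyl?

The shift increases by 1 at each position, starting from +4: 4, 5, 6, ….
Undoing it on ajoyl: a−4=w, j−5=e, o−6=i, y−7=r, l−8=d.

weird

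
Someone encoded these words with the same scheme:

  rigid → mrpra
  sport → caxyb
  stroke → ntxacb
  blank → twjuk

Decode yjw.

The output letters match the input read backwards, each shifted +9: rigid reversed is digir. The word is reversed, then every letter is shifted forward by 9.
Decoding yjw: shift back: y−9=p, j−9=a, w−9=n → pan; then reverse → nap.

nap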